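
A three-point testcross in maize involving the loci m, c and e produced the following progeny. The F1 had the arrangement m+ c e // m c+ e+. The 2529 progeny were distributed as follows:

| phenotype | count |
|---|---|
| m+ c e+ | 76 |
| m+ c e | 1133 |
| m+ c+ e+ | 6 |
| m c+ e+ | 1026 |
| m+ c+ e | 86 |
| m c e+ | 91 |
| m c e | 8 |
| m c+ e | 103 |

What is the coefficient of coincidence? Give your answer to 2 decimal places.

The two rarest classes, m c e and m+ c+ e+, are the double crossovers. Comparing them with the parentals, only the m allele has switched, so m is the middle locus and the order is e – m – c.
e–m: (179 + 14)/2529 = 0.0763; m–c: (177 + 14)/2529 = 0.0755.
Expected DCO frequency = 0.0763 × 0.0755 ≈ 0.00576; observed = 14/2529 ≈ 0.00554.
Coefficient of coincidence = 0.00554/0.00576 ≈ 0.96.

0.96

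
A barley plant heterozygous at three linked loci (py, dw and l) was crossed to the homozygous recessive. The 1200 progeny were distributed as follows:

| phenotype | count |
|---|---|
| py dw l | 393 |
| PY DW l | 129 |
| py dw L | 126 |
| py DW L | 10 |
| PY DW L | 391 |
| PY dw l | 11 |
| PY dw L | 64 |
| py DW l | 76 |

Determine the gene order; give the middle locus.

The two most frequent reciprocal classes, py dw l and PY DW L, are the parental types, so the F1 was py dw l / PY DW L.
The two rarest classes, PY dw l and py DW L, are the double crossovers. Comparing them with the parentals, only the py allele has switched, so py is the middle locus and the order is dw – py – l.

py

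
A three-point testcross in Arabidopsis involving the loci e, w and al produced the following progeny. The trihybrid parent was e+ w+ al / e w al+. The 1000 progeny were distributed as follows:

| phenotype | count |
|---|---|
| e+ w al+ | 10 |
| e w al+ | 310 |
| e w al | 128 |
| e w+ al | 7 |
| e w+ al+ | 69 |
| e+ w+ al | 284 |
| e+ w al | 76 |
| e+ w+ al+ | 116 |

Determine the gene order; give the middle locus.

The two rarest classes, e w+ al and e+ w al+, are the double crossovers. Comparing them with the parentals, only the e allele has switched, so e is the middle locus and the order is w – e – al.

e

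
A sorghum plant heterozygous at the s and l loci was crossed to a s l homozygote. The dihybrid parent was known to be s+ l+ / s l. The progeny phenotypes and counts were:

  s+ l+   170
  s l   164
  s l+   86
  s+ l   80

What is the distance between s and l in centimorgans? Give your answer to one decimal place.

33.2 centimorgans

The recombinant classes are s+ l and s l+: 80 + 86 = 166.
Recombination frequency = 166/500 = 0.3320 ≈ 33.2%, i.e. 33.2 centimorgans.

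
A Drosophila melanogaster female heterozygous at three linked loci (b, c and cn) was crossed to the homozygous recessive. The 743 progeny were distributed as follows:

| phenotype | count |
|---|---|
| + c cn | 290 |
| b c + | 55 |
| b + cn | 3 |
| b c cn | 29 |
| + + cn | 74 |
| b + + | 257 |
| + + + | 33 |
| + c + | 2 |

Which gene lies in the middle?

The two most frequent reciprocal classes, + c cn and b + +, are the parental types, so the F1 was + c cn / b + +.
The two rarest classes, + c + and b + cn, are the double crossovers. Comparing them with the parentals, only the cn allele has switched, so cn is the middle locus and the order is c – cn – b.

cn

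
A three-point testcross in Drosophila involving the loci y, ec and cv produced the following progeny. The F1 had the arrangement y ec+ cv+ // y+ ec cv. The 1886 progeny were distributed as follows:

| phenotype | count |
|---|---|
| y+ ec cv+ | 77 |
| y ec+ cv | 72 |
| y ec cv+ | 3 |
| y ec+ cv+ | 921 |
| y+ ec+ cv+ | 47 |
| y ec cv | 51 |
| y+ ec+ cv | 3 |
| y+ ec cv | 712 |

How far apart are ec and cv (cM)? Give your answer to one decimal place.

8.2 cM

The two rarest classes, y ec cv+ and y+ ec+ cv, are the double crossovers. Comparing them with the parentals, only the ec allele has switched, so ec is the middle locus and the order is y – ec – cv.
Crossovers in the ec–cv interval produce the single-crossover classes y ec+ cv and y+ ec cv+ (72 + 77 = 149) plus the double crossovers (6).
RF(ec–cv) = (149 + 6) / 1886 = 155/1886 = 0.0822 → 8.2 cM.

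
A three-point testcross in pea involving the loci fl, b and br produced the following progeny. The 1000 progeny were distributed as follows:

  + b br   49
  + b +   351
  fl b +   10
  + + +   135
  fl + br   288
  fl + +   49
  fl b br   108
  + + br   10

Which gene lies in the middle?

fl

The two most frequent reciprocal classes, fl + br and + b +, are the parental types, so the F1 was fl + br / + b +.
The two rarest classes, + + br and fl b +, are the double crossovers. Comparing them with the parentals, only the fl allele has switched, so fl is the middle locus and the order is b – fl – br.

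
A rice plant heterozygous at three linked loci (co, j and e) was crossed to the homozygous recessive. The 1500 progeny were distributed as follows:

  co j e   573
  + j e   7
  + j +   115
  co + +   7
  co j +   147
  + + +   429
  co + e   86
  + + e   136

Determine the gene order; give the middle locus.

co

The two most frequent reciprocal classes, co j e and + + +, are the parental types, so the F1 was co j e / + + +.
The two rarest classes, + j e and co + +, are the double crossovers. Comparing them with the parentals, only the co allele has switched, so co is the middle locus and the order is e – co – j.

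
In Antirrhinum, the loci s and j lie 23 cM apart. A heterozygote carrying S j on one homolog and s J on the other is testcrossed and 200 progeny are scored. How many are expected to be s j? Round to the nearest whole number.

A map distance of 23 cM corresponds to a recombination frequency of 0.230.
The F1 is S j / s J, so s j is a recombinant gamete class with expected frequency r/2 = 0.230/2 = 0.1150.
Expected number = 0.1150 × 200 = 23.00 ≈ 23.

23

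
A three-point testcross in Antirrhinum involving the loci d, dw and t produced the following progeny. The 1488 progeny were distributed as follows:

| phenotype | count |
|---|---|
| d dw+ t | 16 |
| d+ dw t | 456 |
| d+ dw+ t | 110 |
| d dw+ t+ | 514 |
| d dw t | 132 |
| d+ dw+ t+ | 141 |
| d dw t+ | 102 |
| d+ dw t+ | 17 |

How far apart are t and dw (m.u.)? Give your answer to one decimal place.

The two most frequent reciprocal classes, d+ dw t and d dw+ t+, are the parental types, so the F1 was d+ dw t / d dw+ t+.
The two rarest classes, d+ dw t+ and d dw+ t, are the double crossovers. Comparing them with the parentals, only the t allele has switched, so t is the middle locus and the order is dw – t – d.
Crossovers in the dw–t interval produce the single-crossover classes d+ dw+ t and d dw t+ (110 + 102 = 212) plus the double crossovers (33).
RF(dw–t) = (212 + 33) / 1488 = 245/1488 = 0.1647 → 16.5 m.u.

16.5 m.u.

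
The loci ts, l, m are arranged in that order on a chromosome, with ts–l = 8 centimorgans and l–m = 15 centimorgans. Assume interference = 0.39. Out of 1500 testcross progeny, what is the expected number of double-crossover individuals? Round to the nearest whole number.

11

Map distances give recombination frequencies of 0.080 and 0.150 for the two intervals.
With interference 0.39 (so coincidence = 0.61), expected double-crossover frequency = 0.080 × 0.150 × 0.61 = 0.00732.
Expected number = 0.00732 × 1500 = 10.98 ≈ 11.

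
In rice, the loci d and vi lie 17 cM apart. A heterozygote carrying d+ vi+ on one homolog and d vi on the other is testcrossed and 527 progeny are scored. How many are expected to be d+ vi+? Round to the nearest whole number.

A map distance of 17 cM corresponds to a recombination frequency of 0.170.
The F1 is d+ vi+ / d vi, so d+ vi+ is a parental gamete class with expected frequency (1 − r)/2 = 0.830/2 = 0.4150.
Expected number = 0.4150 × 527 = 218.70 ≈ 219.

219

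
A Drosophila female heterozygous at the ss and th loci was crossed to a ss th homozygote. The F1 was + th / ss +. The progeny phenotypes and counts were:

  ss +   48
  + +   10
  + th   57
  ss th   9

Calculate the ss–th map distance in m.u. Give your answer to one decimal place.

The recombinant classes are + + and ss th: 10 + 9 = 19.
Recombination frequency = 19/124 = 0.1532 ≈ 15.3%, i.e. 15.3 m.u.

15.3 m.u.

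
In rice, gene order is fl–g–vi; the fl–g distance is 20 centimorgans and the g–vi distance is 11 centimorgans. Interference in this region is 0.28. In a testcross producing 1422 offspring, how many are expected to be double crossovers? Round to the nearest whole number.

Map distances give recombination frequencies of 0.200 and 0.110 for the two intervals.
With interference 0.28 (so coincidence = 0.72), expected double-crossover frequency = 0.200 × 0.110 × 0.72 = 0.01584.
Expected number = 0.01584 × 1422 = 22.52 ≈ 23.

23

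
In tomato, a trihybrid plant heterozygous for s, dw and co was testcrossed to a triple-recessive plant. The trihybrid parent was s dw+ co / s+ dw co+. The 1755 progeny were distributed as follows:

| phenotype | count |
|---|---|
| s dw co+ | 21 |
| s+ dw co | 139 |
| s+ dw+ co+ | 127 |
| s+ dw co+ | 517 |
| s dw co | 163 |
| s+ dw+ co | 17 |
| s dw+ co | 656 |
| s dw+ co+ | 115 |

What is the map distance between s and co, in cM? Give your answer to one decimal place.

16.6 cM

The two rarest classes, s+ dw+ co and s dw co+, are the double crossovers. Comparing them with the parentals, only the s allele has switched, so s is the middle locus and the order is dw – s – co.
Crossovers in the s–co interval produce the single-crossover classes s dw+ co+ and s+ dw co (115 + 139 = 254) plus the double crossovers (38).
RF(s–co) = (254 + 38) / 1755 = 292/1755 = 0.1664 → 16.6 cM.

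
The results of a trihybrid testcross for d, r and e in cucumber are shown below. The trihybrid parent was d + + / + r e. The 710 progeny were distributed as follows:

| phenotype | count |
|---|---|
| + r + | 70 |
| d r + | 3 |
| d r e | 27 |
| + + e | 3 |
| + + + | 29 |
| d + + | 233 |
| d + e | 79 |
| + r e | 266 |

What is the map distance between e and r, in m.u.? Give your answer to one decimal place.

21.8 m.u.

The two rarest classes, d r + and + + e, are the double crossovers. Comparing them with the parentals, only the r allele has switched, so r is the middle locus and the order is e – r – d.
Crossovers in the e–r interval produce the single-crossover classes d + e and + r + (79 + 70 = 149) plus the double crossovers (6).
RF(e–r) = (149 + 6) / 710 = 155/710 = 0.2183 → 21.8 m.u.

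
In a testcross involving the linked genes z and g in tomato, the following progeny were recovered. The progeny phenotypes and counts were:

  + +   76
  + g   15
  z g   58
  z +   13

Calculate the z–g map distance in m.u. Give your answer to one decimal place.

The two most frequent classes, + + (76) and z g (58), are the parental types, so the F1 was + + / z g.
The recombinant classes are + g and z +: 15 + 13 = 28.
Recombination frequency = 28/162 = 0.1728 ≈ 17.3%, i.e. 17.3 m.u.

17.3 m.u.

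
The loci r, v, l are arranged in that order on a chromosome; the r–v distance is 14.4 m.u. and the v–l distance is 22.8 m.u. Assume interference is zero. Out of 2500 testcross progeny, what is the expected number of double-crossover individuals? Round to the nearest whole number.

Map distances give recombination frequencies of 0.144 and 0.228 for the two intervals.
With no interference, expected double-crossover frequency = 0.144 × 0.228 = 0.03283.
Expected number = 0.03283 × 2500 = 82.08 ≈ 82.

82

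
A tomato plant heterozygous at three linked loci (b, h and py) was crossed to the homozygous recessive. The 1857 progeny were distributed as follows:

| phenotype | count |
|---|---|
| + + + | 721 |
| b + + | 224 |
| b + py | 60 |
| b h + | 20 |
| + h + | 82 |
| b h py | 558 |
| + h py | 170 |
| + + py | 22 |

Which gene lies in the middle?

The two most frequent reciprocal classes, b h py and + + +, are the parental types, so the F1 was b h py / + + +.
The two rarest classes, b h + and + + py, are the double crossovers. Comparing them with the parentals, only the py allele has switched, so py is the middle locus and the order is h – py – b.

py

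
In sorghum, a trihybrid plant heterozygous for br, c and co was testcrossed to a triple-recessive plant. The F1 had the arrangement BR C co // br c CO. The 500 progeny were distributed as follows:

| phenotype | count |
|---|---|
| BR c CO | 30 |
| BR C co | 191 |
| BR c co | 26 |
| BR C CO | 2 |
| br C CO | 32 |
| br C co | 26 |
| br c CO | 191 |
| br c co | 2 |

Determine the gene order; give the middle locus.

The two rarest classes, BR C CO and br c co, are the double crossovers. Comparing them with the parentals, only the co allele has switched, so co is the middle locus and the order is br – co – c.

co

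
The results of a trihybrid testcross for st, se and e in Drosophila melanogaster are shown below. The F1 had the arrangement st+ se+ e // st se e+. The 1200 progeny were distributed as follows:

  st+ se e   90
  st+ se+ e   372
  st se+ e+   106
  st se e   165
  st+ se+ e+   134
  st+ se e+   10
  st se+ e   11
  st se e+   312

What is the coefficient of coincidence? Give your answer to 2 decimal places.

0.36

The two rarest classes, st se+ e and st+ se e+, are the double crossovers. Comparing them with the parentals, only the st allele has switched, so st is the middle locus and the order is se – st – e.
se–st: (196 + 21)/1200 = 0.1808; st–e: (299 + 21)/1200 = 0.2667.
Expected DCO frequency = 0.1808 × 0.2667 ≈ 0.04822; observed = 21/1200 ≈ 0.01750.
Coefficient of coincidence = 0.01750/0.04822 ≈ 0.36.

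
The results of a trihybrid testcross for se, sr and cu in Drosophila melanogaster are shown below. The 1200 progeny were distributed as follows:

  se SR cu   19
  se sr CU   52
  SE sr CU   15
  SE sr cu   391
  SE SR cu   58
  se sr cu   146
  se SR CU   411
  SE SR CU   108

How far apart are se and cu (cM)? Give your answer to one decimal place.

24.0 cM

The two most frequent reciprocal classes, SE sr cu and se SR CU, are the parental types, so the F1 was SE sr cu / se SR CU.
The two rarest classes, SE sr CU and se SR cu, are the double crossovers. Comparing them with the parentals, only the cu allele has switched, so cu is the middle locus and the order is se – cu – sr.
Crossovers in the se–cu interval produce the single-crossover classes se sr cu and SE SR CU (146 + 108 = 254) plus the double crossovers (34).
RF(se–cu) = (254 + 34) / 1200 = 288/1200 = 0.2400 → 24.0 cM.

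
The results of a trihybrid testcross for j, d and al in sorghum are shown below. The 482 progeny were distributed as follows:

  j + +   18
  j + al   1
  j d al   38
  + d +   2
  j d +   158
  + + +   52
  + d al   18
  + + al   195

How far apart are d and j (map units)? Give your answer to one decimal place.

8.1 map units

The two most frequent reciprocal classes, j d + and + + al, are the parental types, so the F1 was j d + / + + al.
The two rarest classes, + d + and j + al, are the double crossovers. Comparing them with the parentals, only the j allele has switched, so j is the middle locus and the order is d – j – al.
Crossovers in the d–j interval produce the single-crossover classes j + + and + d al (18 + 18 = 36) plus the double crossovers (3).
RF(d–j) = (36 + 3) / 482 = 39/482 = 0.0809 → 8.1 map units.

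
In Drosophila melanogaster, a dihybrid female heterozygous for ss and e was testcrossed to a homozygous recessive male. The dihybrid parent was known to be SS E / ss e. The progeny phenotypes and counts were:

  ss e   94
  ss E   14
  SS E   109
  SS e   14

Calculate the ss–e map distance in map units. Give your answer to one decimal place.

The recombinant classes are SS e and ss E: 14 + 14 = 28.
Recombination frequency = 28/231 = 0.1212 ≈ 12.1%, i.e. 12.1 map units.

12.1 map units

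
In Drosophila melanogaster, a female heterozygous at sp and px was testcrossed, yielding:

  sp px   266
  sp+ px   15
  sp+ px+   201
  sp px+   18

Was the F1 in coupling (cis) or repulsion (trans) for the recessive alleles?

cis

The two most frequent classes are sp+ px+ (201) and sp px (266); these are the parental (non-recombinant) types.
So the F1 carried sp+ px+ on one chromosome and sp px on the other — the recessive alleles are on the same chromosome (cis / coupling).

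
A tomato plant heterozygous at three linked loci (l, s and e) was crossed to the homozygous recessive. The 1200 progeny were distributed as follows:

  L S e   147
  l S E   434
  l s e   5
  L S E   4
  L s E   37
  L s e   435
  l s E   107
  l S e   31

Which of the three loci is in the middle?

l

The two most frequent reciprocal classes, l S E and L s e, are the parental types, so the F1 was l S E / L s e.
The two rarest classes, L S E and l s e, are the double crossovers. Comparing them with the parentals, only the l allele has switched, so l is the middle locus and the order is s – l – e.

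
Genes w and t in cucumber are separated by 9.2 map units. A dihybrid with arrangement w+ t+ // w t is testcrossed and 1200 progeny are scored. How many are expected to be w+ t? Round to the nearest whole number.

55

A map distance of 9.2 map units corresponds to a recombination frequency of 0.092.
The F1 is w+ t+ / w t, so w+ t is a recombinant gamete class with expected frequency r/2 = 0.092/2 = 0.0460.
Expected number = 0.0460 × 1200 = 55.20 ≈ 55.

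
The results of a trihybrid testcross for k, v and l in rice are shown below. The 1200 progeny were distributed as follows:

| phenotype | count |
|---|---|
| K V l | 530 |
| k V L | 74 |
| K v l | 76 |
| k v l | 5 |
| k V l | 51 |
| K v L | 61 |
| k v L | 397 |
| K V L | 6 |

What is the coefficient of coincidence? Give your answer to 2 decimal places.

The two most frequent reciprocal classes, K V l and k v L, are the parental types, so the F1 was K V l / k v L.
The two rarest classes, K V L and k v l, are the double crossovers. Comparing them with the parentals, only the l allele has switched, so l is the middle locus and the order is k – l – v.
k–l: (112 + 11)/1200 = 0.1025; l–v: (150 + 11)/1200 = 0.1342.
Expected DCO frequency = 0.1025 × 0.1342 ≈ 0.01376; observed = 11/1200 ≈ 0.00917.
Coefficient of coincidence = 0.00917/0.01376 ≈ 0.67.

0.67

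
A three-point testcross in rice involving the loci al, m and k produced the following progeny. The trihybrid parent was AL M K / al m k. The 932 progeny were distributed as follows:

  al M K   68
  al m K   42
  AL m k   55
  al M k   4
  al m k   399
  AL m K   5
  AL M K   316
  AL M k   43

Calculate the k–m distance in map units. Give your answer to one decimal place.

10.1 map units

The two rarest classes, AL m K and al M k, are the double crossovers. Comparing them with the parentals, only the m allele has switched, so m is the middle locus and the order is k – m – al.
Crossovers in the k–m interval produce the single-crossover classes AL M k and al m K (43 + 42 = 85) plus the double crossovers (9).
RF(k–m) = (85 + 9) / 932 = 94/932 = 0.1009 → 10.1 map units.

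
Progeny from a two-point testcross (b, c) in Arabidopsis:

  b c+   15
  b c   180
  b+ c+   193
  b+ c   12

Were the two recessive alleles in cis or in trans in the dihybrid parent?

cis

The two most frequent classes are b+ c+ (193) and b c (180); these are the parental (non-recombinant) types.
So the F1 carried b+ c+ on one chromosome and b c on the other — the recessive alleles are on the same chromosome (cis / coupling).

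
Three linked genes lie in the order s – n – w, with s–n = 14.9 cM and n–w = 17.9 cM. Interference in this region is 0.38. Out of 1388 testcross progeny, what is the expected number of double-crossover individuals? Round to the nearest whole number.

Map distances give recombination frequencies of 0.149 and 0.179 for the two intervals.
With interference 0.38 (so coincidence = 0.62), expected double-crossover frequency = 0.149 × 0.179 × 0.62 = 0.01654.
Expected number = 0.01654 × 1388 = 22.95 ≈ 23.

23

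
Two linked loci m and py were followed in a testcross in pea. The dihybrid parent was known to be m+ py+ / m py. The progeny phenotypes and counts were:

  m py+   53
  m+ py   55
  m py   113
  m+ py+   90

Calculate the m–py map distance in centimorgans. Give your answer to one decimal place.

The recombinant classes are m+ py and m py+: 55 + 53 = 108.
Recombination frequency = 108/311 = 0.3473 ≈ 34.7%, i.e. 34.7 centimorgans.

34.7 centimorgans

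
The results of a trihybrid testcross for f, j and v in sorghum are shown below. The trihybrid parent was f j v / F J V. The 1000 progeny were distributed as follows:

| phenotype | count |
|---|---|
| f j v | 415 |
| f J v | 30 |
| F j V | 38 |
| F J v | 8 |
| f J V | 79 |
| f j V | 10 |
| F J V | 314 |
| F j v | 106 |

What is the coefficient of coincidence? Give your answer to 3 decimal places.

1.031

The two rarest classes, f j V and F J v, are the double crossovers. Comparing them with the parentals, only the v allele has switched, so v is the middle locus and the order is f – v – j.
f–v: (185 + 18)/1000 = 0.2030; v–j: (68 + 18)/1000 = 0.0860.
Expected DCO frequency = 0.2030 × 0.0860 ≈ 0.01746; observed = 18/1000 ≈ 0.01800.
Coefficient of coincidence = 0.01800/0.01746 ≈ 1.031.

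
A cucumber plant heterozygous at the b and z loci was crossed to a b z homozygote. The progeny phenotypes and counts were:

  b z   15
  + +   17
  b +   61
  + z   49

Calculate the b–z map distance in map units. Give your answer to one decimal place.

The two most frequent classes, + z (49) and b + (61), are the parental types, so the F1 was + z / b +.
The recombinant classes are + + and b z: 17 + 15 = 32.
Recombination frequency = 32/142 = 0.2254 ≈ 22.5%, i.e. 22.5 map units.

22.5 map units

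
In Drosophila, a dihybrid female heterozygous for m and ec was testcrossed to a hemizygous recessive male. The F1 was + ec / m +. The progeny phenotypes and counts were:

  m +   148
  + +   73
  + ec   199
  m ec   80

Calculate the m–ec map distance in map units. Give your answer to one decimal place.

30.6 map units

The recombinant classes are + + and m ec: 73 + 80 = 153.
Recombination frequency = 153/500 = 0.3060 ≈ 30.6%, i.e. 30.6 map units.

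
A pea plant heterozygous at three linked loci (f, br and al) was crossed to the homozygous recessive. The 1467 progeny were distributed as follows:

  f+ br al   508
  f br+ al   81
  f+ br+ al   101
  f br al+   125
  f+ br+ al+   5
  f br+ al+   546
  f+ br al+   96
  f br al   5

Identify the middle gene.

The two most frequent reciprocal classes, f+ br al and f br+ al+, are the parental types, so the F1 was f+ br al / f br+ al+.
The two rarest classes, f br al and f+ br+ al+, are the double crossovers. Comparing them with the parentals, only the f allele has switched, so f is the middle locus and the order is al – f – br.

f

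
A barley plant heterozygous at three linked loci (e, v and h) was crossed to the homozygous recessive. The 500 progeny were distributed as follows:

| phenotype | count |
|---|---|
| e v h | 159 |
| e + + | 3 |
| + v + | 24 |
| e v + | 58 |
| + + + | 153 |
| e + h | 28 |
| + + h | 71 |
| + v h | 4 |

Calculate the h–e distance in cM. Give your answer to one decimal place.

27.2 cM

The two most frequent reciprocal classes, e v h and + + +, are the parental types, so the F1 was e v h / + + +.
The two rarest classes, + v h and e + +, are the double crossovers. Comparing them with the parentals, only the e allele has switched, so e is the middle locus and the order is v – e – h.
Crossovers in the e–h interval produce the single-crossover classes e v + and + + h (58 + 71 = 129) plus the double crossovers (7).
RF(e–h) = (129 + 7) / 500 = 136/500 = 0.2720 → 27.2 cM.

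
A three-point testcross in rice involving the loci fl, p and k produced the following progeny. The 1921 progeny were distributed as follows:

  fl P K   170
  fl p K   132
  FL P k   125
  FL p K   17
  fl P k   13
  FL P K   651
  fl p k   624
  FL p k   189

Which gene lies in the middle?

The two most frequent reciprocal classes, fl p k and FL P K, are the parental types, so the F1 was fl p k / FL P K.
The two rarest classes, fl P k and FL p K, are the double crossovers. Comparing them with the parentals, only the p allele has switched, so p is the middle locus and the order is fl – p – k.

p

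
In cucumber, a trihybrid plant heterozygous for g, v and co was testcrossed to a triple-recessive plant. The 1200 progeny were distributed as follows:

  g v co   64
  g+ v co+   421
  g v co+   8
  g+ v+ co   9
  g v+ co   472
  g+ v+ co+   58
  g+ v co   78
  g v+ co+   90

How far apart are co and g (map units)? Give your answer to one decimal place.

The two most frequent reciprocal classes, g v+ co and g+ v co+, are the parental types, so the F1 was g v+ co / g+ v co+.
The two rarest classes, g+ v+ co and g v co+, are the double crossovers. Comparing them with the parentals, only the g allele has switched, so g is the middle locus and the order is co – g – v.
Crossovers in the co–g interval produce the single-crossover classes g v+ co+ and g+ v co (90 + 78 = 168) plus the double crossovers (17).
RF(co–g) = (168 + 17) / 1200 = 185/1200 = 0.1542 → 15.4 map units.

15.4 map units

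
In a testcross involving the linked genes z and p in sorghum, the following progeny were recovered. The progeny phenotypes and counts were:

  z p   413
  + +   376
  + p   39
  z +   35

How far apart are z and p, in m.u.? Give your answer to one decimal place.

8.6 m.u.

The two most frequent classes, + + (376) and z p (413), are the parental types, so the F1 was + + / z p.
The recombinant classes are + p and z +: 39 + 35 = 74.
Recombination frequency = 74/863 = 0.0857 ≈ 8.6%, i.e. 8.6 m.u.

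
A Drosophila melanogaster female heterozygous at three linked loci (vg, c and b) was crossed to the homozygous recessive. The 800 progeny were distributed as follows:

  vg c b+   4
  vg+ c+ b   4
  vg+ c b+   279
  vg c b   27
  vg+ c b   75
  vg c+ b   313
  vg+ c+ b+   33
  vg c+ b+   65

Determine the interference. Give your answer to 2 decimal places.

The two most frequent reciprocal classes, vg+ c b+ and vg c+ b, are the parental types, so the F1 was vg+ c b+ / vg c+ b.
The two rarest classes, vg c b+ and vg+ c+ b, are the double crossovers. Comparing them with the parentals, only the vg allele has switched, so vg is the middle locus and the order is b – vg – c.
b–vg: (140 + 8)/800 = 0.1850; vg–c: (60 + 8)/800 = 0.0850.
Expected DCO frequency = 0.1850 × 0.0850 ≈ 0.01572; observed = 8/800 ≈ 0.01000.
Coefficient of coincidence = 0.01000/0.01572 ≈ 0.64; interference = 1 − 0.64 = 0.36.

0.36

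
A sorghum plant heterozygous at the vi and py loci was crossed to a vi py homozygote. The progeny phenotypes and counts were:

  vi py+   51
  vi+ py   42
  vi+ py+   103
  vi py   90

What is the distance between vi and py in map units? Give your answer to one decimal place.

The two most frequent classes, vi+ py+ (103) and vi py (90), are the parental types, so the F1 was vi+ py+ / vi py.
The recombinant classes are vi+ py and vi py+: 42 + 51 = 93.
Recombination frequency = 93/286 = 0.3252 ≈ 32.5%, i.e. 32.5 map units.

32.5 map units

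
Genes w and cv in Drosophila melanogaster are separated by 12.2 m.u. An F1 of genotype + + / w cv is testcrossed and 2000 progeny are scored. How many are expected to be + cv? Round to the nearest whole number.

A map distance of 12.2 m.u. corresponds to a recombination frequency of 0.122.
The F1 is + + / w cv, so + cv is a recombinant gamete class with expected frequency r/2 = 0.122/2 = 0.0610.
Expected number = 0.0610 × 2000 = 122.00 ≈ 122.

122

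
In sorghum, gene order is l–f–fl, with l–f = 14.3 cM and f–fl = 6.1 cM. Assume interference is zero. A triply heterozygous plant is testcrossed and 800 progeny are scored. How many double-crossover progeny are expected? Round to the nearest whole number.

7

Map distances give recombination frequencies of 0.143 and 0.061 for the two intervals.
With no interference, expected double-crossover frequency = 0.143 × 0.061 = 0.00872.
Expected number = 0.00872 × 800 = 6.98 ≈ 7.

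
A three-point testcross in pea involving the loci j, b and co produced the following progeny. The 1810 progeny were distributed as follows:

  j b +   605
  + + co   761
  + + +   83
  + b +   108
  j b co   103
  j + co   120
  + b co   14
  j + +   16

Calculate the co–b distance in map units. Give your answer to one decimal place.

The two most frequent reciprocal classes, j b + and + + co, are the parental types, so the F1 was j b + / + + co.
The two rarest classes, j + + and + b co, are the double crossovers. Comparing them with the parentals, only the b allele has switched, so b is the middle locus and the order is co – b – j.
Crossovers in the co–b interval produce the single-crossover classes j b co and + + + (103 + 83 = 186) plus the double crossovers (30).
RF(co–b) = (186 + 30) / 1810 = 216/1810 = 0.1193 → 11.9 map units.

11.9 map units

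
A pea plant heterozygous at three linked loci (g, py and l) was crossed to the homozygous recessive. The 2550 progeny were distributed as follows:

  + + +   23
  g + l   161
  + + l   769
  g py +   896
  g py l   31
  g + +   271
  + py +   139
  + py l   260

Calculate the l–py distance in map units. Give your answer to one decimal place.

The two most frequent reciprocal classes, + + l and g py +, are the parental types, so the F1 was + + l / g py +.
The two rarest classes, + + + and g py l, are the double crossovers. Comparing them with the parentals, only the l allele has switched, so l is the middle locus and the order is py – l – g.
Crossovers in the py–l interval produce the single-crossover classes + py l and g + + (260 + 271 = 531) plus the double crossovers (54).
RF(py–l) = (531 + 54) / 2550 = 585/2550 = 0.2294 → 22.9 map units.

22.9 map units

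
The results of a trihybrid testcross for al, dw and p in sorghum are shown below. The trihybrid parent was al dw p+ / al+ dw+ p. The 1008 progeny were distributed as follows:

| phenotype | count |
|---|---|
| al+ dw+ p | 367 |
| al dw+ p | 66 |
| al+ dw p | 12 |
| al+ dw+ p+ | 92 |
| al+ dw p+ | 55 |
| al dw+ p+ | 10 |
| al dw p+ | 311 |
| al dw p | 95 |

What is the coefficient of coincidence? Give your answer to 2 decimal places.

The two rarest classes, al dw+ p+ and al+ dw p, are the double crossovers. Comparing them with the parentals, only the dw allele has switched, so dw is the middle locus and the order is al – dw – p.
al–dw: (121 + 22)/1008 = 0.1419; dw–p: (187 + 22)/1008 = 0.2073.
Expected DCO frequency = 0.1419 × 0.2073 ≈ 0.02942; observed = 22/1008 ≈ 0.02183.
Coefficient of coincidence = 0.02183/0.02942 ≈ 0.74.

0.74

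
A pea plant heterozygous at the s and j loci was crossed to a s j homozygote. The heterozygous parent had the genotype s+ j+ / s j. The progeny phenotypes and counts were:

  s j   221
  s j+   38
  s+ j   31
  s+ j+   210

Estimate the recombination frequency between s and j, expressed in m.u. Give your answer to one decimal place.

The recombinant classes are s+ j and s j+: 31 + 38 = 69.
Recombination frequency = 69/500 = 0.1380 ≈ 13.8%, i.e. 13.8 m.u.

13.8 m.u.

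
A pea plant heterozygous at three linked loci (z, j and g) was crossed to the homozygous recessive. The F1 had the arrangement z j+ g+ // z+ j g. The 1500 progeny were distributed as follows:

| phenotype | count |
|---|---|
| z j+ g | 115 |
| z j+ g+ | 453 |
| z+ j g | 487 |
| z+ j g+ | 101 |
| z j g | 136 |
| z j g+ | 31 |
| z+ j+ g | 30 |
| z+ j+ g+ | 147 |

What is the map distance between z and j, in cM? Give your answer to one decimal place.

22.9 cM

The two rarest classes, z j g+ and z+ j+ g, are the double crossovers. Comparing them with the parentals, only the j allele has switched, so j is the middle locus and the order is g – j – z.
Crossovers in the j–z interval produce the single-crossover classes z+ j+ g+ and z j g (147 + 136 = 283) plus the double crossovers (61).
RF(j–z) = (283 + 61) / 1500 = 344/1500 = 0.2293 → 22.9 cM.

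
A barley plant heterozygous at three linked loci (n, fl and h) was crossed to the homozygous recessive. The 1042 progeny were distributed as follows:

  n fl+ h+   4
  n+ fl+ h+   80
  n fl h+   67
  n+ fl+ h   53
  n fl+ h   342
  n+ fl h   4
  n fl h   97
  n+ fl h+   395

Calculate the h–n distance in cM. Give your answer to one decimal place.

The two most frequent reciprocal classes, n fl+ h and n+ fl h+, are the parental types, so the F1 was n fl+ h / n+ fl h+.
The two rarest classes, n fl+ h+ and n+ fl h, are the double crossovers. Comparing them with the parentals, only the h allele has switched, so h is the middle locus and the order is fl – h – n.
Crossovers in the h–n interval produce the single-crossover classes n+ fl+ h and n fl h+ (53 + 67 = 120) plus the double crossovers (8).
RF(h–n) = (120 + 8) / 1042 = 128/1042 = 0.1228 → 12.3 cM.

12.3 cM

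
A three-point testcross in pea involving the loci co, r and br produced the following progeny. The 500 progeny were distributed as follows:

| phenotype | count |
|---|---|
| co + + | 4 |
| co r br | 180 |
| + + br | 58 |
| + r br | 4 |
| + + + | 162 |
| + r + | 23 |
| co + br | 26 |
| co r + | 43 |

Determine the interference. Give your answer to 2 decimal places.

0.36

The two most frequent reciprocal classes, + + + and co r br, are the parental types, so the F1 was + + + / co r br.
The two rarest classes, co + + and + r br, are the double crossovers. Comparing them with the parentals, only the co allele has switched, so co is the middle locus and the order is r – co – br.
r–co: (49 + 8)/500 = 0.1140; co–br: (101 + 8)/500 = 0.2180.
Expected DCO frequency = 0.1140 × 0.2180 ≈ 0.02485; observed = 8/500 ≈ 0.01600.
Coefficient of coincidence = 0.01600/0.02485 ≈ 0.64; interference = 1 − 0.64 = 0.36.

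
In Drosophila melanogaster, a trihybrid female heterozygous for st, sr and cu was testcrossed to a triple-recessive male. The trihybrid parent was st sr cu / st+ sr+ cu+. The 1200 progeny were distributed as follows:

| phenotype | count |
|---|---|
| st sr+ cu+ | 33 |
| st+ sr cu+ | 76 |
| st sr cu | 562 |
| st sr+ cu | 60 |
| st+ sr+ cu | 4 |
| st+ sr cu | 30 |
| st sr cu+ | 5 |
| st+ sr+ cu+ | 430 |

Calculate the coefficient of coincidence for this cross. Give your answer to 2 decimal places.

The two rarest classes, st sr cu+ and st+ sr+ cu, are the double crossovers. Comparing them with the parentals, only the cu allele has switched, so cu is the middle locus and the order is sr – cu – st.
sr–cu: (136 + 9)/1200 = 0.1208; cu–st: (63 + 9)/1200 = 0.0600.
Expected DCO frequency = 0.1208 × 0.0600 ≈ 0.00725; observed = 9/1200 ≈ 0.00750.
Coefficient of coincidence = 0.00750/0.00725 ≈ 1.03.

1.03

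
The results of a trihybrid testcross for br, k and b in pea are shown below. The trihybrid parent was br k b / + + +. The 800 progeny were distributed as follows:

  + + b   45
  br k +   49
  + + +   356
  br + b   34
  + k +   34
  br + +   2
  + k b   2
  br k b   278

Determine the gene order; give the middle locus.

The two rarest classes, + k b and br + +, are the double crossovers. Comparing them with the parentals, only the br allele has switched, so br is the middle locus and the order is k – br – b.

br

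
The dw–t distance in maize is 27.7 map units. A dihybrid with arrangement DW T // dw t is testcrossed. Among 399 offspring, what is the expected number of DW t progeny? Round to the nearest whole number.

A map distance of 27.7 map units corresponds to a recombination frequency of 0.277.
The F1 is DW T / dw t, so DW t is a recombinant gamete class with expected frequency r/2 = 0.277/2 = 0.1385.
Expected number = 0.1385 × 399 = 55.26 ≈ 55.

55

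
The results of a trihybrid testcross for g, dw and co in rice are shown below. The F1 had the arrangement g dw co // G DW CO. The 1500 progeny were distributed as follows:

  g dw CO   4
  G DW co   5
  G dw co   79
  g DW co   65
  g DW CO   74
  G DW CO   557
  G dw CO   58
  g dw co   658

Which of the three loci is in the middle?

The two rarest classes, g dw CO and G DW co, are the double crossovers. Comparing them with the parentals, only the co allele has switched, so co is the middle locus and the order is dw – co – g.

co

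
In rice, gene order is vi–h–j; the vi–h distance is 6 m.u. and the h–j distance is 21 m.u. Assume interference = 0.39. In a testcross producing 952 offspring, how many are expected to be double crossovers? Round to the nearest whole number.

7

Map distances give recombination frequencies of 0.060 and 0.210 for the two intervals.
With interference 0.39 (so coincidence = 0.61), expected double-crossover frequency = 0.060 × 0.210 × 0.61 = 0.00769.
Expected number = 0.00769 × 952 = 7.32 ≈ 7.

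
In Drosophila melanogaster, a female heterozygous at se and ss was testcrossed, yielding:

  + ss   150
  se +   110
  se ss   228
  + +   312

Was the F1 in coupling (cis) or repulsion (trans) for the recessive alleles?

cis

The two most frequent classes are + + (312) and se ss (228); these are the parental (non-recombinant) types.
So the F1 carried + + on one chromosome and se ss on the other — the recessive alleles are on the same chromosome (cis / coupling).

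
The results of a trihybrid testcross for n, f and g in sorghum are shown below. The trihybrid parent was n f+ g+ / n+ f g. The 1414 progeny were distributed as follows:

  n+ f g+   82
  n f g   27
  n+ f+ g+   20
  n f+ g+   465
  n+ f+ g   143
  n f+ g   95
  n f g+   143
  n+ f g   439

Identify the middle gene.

n

The two rarest classes, n+ f+ g+ and n f g, are the double crossovers. Comparing them with the parentals, only the n allele has switched, so n is the middle locus and the order is g – n – f.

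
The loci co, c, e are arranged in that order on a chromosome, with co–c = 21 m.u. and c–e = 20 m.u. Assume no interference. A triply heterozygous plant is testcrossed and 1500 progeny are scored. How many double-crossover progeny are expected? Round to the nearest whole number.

Map distances give recombination frequencies of 0.210 and 0.200 for the two intervals.
With no interference, expected double-crossover frequency = 0.210 × 0.200 = 0.04200.
Expected number = 0.04200 × 1500 = 63.00 ≈ 63.

63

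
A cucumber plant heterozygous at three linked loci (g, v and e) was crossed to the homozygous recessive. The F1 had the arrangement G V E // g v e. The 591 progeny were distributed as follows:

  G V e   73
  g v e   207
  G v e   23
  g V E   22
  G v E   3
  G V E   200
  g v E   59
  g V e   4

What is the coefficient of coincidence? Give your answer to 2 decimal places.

The two rarest classes, G v E and g V e, are the double crossovers. Comparing them with the parentals, only the v allele has switched, so v is the middle locus and the order is e – v – g.
e–v: (132 + 7)/591 = 0.2352; v–g: (45 + 7)/591 = 0.0880.
Expected DCO frequency = 0.2352 × 0.0880 ≈ 0.02070; observed = 7/591 ≈ 0.01184.
Coefficient of coincidence = 0.01184/0.02070 ≈ 0.57.

0.57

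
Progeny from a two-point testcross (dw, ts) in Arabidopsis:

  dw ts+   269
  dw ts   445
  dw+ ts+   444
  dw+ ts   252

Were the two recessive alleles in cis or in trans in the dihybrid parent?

The two most frequent classes are dw+ ts+ (444) and dw ts (445); these are the parental (non-recombinant) types.
So the F1 carried dw+ ts+ on one chromosome and dw ts on the other — the recessive alleles are on the same chromosome (cis / coupling).

cis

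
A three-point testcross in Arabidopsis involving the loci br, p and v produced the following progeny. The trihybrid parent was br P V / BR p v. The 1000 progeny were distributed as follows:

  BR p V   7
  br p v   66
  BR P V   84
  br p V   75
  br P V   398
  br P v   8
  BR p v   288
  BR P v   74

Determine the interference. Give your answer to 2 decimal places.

0.45

The two rarest classes, br P v and BR p V, are the double crossovers. Comparing them with the parentals, only the v allele has switched, so v is the middle locus and the order is p – v – br.
p–v: (149 + 15)/1000 = 0.1640; v–br: (150 + 15)/1000 = 0.1650.
Expected DCO frequency = 0.1640 × 0.1650 ≈ 0.02706; observed = 15/1000 ≈ 0.01500.
Coefficient of coincidence = 0.01500/0.02706 ≈ 0.55; interference = 1 − 0.55 = 0.45.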